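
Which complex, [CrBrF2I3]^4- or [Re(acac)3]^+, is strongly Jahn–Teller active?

[CrBrF2I3]^4-

[CrBrF2I3]^4-: Ligand charges: each bromide is −1; each fluoride is −1; each iodide is −1. With an overall charge of −4 the chromium centre must be in the +2 oxidation state. Chromium is a group-6 element; Cr(II) is therefore d⁴. Bromide, fluoride, and iodide are weak-field ligands for a first-row metal, so the complex is high-spin. The t₂g³e_g¹ (high-spin) configuration has an unevenly filled e_g set; the Jahn–Teller theorem predicts a tetragonal distortion (typically axial elongation) to lift the degeneracy.
[Re(acac)3]^+: Ligand charges: each acetylacetonate is −1. With an overall charge of +1 the rhenium centre must be in the +4 oxidation state. Group 7 minus oxidation state 4 gives a d³ configuration. The d³ configuration leaves the e_g set evenly filled (or empty) — no strong Jahn–Teller driving force.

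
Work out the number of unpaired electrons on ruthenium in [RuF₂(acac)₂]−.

1 unpaired electron

Summing ligand charges against the −1 overall charge gives an oxidation state of +3 for ruthenium.
Ru sits in group 8, so the d-electron count is 8 − 3 = 5.
Counting donor atoms: 2×fluoride (monodentate) → 2 donors; 2×acetylacetonate (bidentate) → 4 donors. Coordination number = 6.
The spin state decides the count: a 4d ion has a large Δₒ and is invariably low-spin.
An octahedral low-spin d⁵ ion is t₂g⁵e_g⁰, giving 1 unpaired electron.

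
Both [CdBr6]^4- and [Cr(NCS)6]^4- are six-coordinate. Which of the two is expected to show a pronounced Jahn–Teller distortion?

[Cr(NCS)6]^4-

[CdBr6]^4-: Each bromide is −1; balancing the −4 overall charge requires Cd(II). Cd sits in group 12, so the d-electron count is 12 − 2 = 10. The d¹⁰ configuration leaves the e_g set evenly filled (or empty) — no strong Jahn–Teller driving force.
[Cr(NCS)6]^4-: Each isothiocyanate is −1; balancing the −4 overall charge requires Cr(II). Chromium is a group-6 element; Cr(II) is therefore d⁴. Isothiocyanate is a weak-field ligand for a first-row metal, so the complex is high-spin. The t₂g³e_g¹ (high-spin) configuration has an unevenly filled e_g set; the Jahn–Teller theorem predicts a tetragonal distortion (typically axial elongation) to lift the degeneracy.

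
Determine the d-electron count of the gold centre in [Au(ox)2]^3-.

Summing ligand charges against the −3 overall charge gives an oxidation state of +1 for gold.
Gold is a group-11 element; Au(I) is therefore d¹⁰.

d10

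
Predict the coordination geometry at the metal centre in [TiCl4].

tetrahedral

Summing ligand charges against the 0 overall charge gives an oxidation state of +4 for titanium.
Group 4 minus oxidation state 4 gives a d⁰ configuration.
Coordination number: 4.
A d⁰ ion has no crystal-field stabilisation preference between square planar and tetrahedral, so four ligands adopt the sterically favoured tetrahedral geometry.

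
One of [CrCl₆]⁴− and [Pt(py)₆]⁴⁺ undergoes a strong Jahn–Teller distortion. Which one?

[CrCl₆]⁴−

[CrCl₆]⁴−: Summing ligand charges against the −4 overall charge gives an oxidation state of +2 for chromium. Cr sits in group 6, so the d-electron count is 6 − 2 = 4. Chloride is a weak-field ligand for a first-row metal, so the complex is high-spin. The t₂g³e_g¹ (high-spin) configuration has an unevenly filled e_g set; the Jahn–Teller theorem predicts a tetragonal distortion (typically axial elongation) to lift the degeneracy.
[Pt(py)₆]⁴⁺: Pyridine is neutral; balancing the +4 overall charge requires Pt(IV). Group 10 minus oxidation state 4 gives a d⁶ configuration. A 5d ion has a large Δₒ and is invariably low-spin. The d⁶ configuration leaves the e_g set evenly filled (or empty) — no strong Jahn–Teller driving force.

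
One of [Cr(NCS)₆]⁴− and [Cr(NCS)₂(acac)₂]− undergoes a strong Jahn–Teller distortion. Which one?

[Cr(NCS)₆]⁴−

[Cr(NCS)₆]⁴−: Each isothiocyanate is −1; balancing the −4 overall charge requires Cr(II). Cr sits in group 6, so the d-electron count is 6 − 2 = 4. Isothiocyanate is a weak-field ligand for a first-row metal, so the complex is high-spin. The t₂g³e_g¹ (high-spin) configuration has an unevenly filled e_g set; the Jahn–Teller theorem predicts a tetragonal distortion (typically axial elongation) to lift the degeneracy.
[Cr(NCS)₂(acac)₂]−: Each isothiocyanate is −1; each acetylacetonate is −1; balancing the −1 overall charge requires Cr(III). Chromium is a group-6 element; Cr(III) is therefore d³. The d³ configuration leaves the e_g set evenly filled (or empty) — no strong Jahn–Teller driving force.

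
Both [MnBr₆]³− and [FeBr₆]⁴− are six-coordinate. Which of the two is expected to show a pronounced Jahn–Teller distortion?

[MnBr₆]³−

[MnBr₆]³−: Each bromide is −1; balancing the −3 overall charge requires Mn(III). Manganese is a group-7 element; Mn(III) is therefore d⁴. Bromide is a weak-field ligand for a first-row metal, so the complex is high-spin. The t₂g³e_g¹ (high-spin) configuration has an unevenly filled e_g set; the Jahn–Teller theorem predicts a tetragonal distortion (typically axial elongation) to lift the degeneracy.
[FeBr₆]⁴−: Summing ligand charges against the −4 overall charge gives an oxidation state of +2 for iron. Fe sits in group 8, so the d-electron count is 8 − 2 = 6. Bromide is a weak-field ligand for a first-row metal, so the complex is high-spin. The d⁶ configuration leaves the e_g set evenly filled (or empty) — no strong Jahn–Teller driving force.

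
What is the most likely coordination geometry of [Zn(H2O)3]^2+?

Ligand charges: water is neutral. With an overall charge of +2 the zinc centre must be in the +2 oxidation state.
Zn sits in group 12, so the d-electron count is 12 − 2 = 10.
With 3 monodentate ligands the coordination number is 3.
Three ligands around a d¹⁰ centre minimise repulsion in a trigonal-planar arrangement.

trigonal planar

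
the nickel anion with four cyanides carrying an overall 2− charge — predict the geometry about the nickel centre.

square planar

Summing ligand charges against the −2 overall charge gives an oxidation state of +2 for nickel.
Nickel is a group-10 element; Ni(II) is therefore d⁸.
Coordination number: 4.
Cyanide is a strong-field ligand (high in the spectrochemical series).
A 3d d⁸ ion with strong-field ligands gains enough CFSE to favour square planar over tetrahedral.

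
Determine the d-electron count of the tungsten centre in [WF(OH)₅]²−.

d²

Summing ligand charges against the −2 overall charge gives an oxidation state of +4 for tungsten.
Group 6 minus oxidation state 4 gives a d² configuration.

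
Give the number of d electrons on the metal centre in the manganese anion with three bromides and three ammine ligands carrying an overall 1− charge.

d5

Each bromide is −1; ammonia is neutral; balancing the −1 overall charge requires Mn(II).
Mn sits in group 7, so the d-electron count is 7 − 2 = 5.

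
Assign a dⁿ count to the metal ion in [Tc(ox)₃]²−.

d3

Each oxalate is −2; balancing the −2 overall charge requires Tc(IV).
Technetium is a group-7 element; Tc(IV) is therefore d³.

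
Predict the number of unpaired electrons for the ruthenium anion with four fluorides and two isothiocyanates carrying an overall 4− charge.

0

Ligand charges: each fluoride is −1; each isothiocyanate is −1. With an overall charge of −4 the ruthenium centre must be in the +2 oxidation state.
Ruthenium is a group-8 element; Ru(II) is therefore d⁶.
The spin state decides the count: a 4d ion has a large Δₒ and is invariably low-spin.
An octahedral low-spin d⁶ ion is t₂g⁶e_g⁰, giving 0 unpaired electrons.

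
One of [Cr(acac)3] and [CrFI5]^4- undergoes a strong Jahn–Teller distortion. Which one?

[CrFI5]^4-

[Cr(acac)3]: Ligand charges: each acetylacetonate is −1. With an overall charge of 0 the chromium centre must be in the +3 oxidation state. Group 6 minus oxidation state 3 gives a d³ configuration. The d³ configuration leaves the e_g set evenly filled (or empty) — no strong Jahn–Teller driving force.
[CrFI5]^4-: Ligand charges: each fluoride is −1; each iodide is −1. With an overall charge of −4 the chromium centre must be in the +2 oxidation state. Chromium is a group-6 element; Cr(II) is therefore d⁴. Fluoride and iodide are weak-field ligands for a first-row metal, so the complex is high-spin. The t₂g³e_g¹ (high-spin) configuration has an unevenly filled e_g set; the Jahn–Teller theorem predicts a tetragonal distortion (typically axial elongation) to lift the degeneracy.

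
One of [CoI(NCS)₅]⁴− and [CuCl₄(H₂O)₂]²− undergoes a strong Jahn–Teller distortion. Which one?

[CuCl₄(H₂O)₂]²−

[CoI(NCS)₅]⁴−: Ligand charges: each iodide is −1; each isothiocyanate is −1. With an overall charge of −4 the cobalt centre must be in the +2 oxidation state. Co sits in group 9, so the d-electron count is 9 − 2 = 7. Iodide and isothiocyanate are weak-field ligands for a first-row metal, so the complex is high-spin. The d⁷ configuration leaves the e_g set evenly filled (or empty) — no strong Jahn–Teller driving force.
[CuCl₄(H₂O)₂]²−: Summing ligand charges against the −2 overall charge gives an oxidation state of +2 for copper. Copper is a group-11 element; Cu(II) is therefore d⁹. The t₂g⁶e_g³ configuration has an unevenly filled e_g set; the Jahn–Teller theorem predicts a tetragonal distortion (typically axial elongation) to lift the degeneracy.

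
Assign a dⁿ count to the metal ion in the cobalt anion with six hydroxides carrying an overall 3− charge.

Summing ligand charges against the −3 overall charge gives an oxidation state of +3 for cobalt.
Group 9 minus oxidation state 3 gives a d⁶ configuration.

d6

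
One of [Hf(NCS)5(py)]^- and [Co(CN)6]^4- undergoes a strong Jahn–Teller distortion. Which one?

[Co(CN)6]^4-

[Hf(NCS)5(py)]^-: Each isothiocyanate is −1; pyridine is neutral; balancing the −1 overall charge requires Hf(IV). Hf sits in group 4, so the d-electron count is 4 − 4 = 0. The d⁰ configuration leaves the e_g set evenly filled (or empty) — no strong Jahn–Teller driving force.
[Co(CN)6]^4-: Each cyanide is −1; balancing the −4 overall charge requires Co(II). Co sits in group 9, so the d-electron count is 9 − 2 = 7. Cyanide is a strong-field ligand (high in the spectrochemical series) for a first-row metal, so the complex is low-spin. The t₂g⁶e_g¹ (low-spin) configuration has an unevenly filled e_g set; the Jahn–Teller theorem predicts a tetragonal distortion (typically axial elongation) to lift the degeneracy.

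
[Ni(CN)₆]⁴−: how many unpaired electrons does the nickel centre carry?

2

Summing ligand charges against the −4 overall charge gives an oxidation state of +2 for nickel.
Nickel is a group-10 element; Ni(II) is therefore d⁸.
In an octahedral field the d⁸ configuration is t₂g⁶e_g² (only one arrangement possible), giving 2 unpaired electrons.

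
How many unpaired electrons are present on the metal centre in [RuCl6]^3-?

Each chloride is −1; balancing the −3 overall charge requires Ru(III).
Group 8 minus oxidation state 3 gives a d⁵ configuration.
The spin state decides the count: a 4d ion has a large Δₒ and is invariably low-spin.
An octahedral low-spin d⁵ ion is t₂g⁵e_g⁰, giving 1 unpaired electron.

1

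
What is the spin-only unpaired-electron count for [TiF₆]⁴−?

Ligand charges: each fluoride is −1. With an overall charge of −4 the titanium centre must be in the +2 oxidation state.
Group 4 minus oxidation state 2 gives a d² configuration.
In an octahedral field the d² configuration is t₂g²e_g⁰ (only one arrangement possible), giving 2 unpaired electrons.

2 unpaired electrons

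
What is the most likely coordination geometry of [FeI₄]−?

Ligand charges: each iodide is −1. With an overall charge of −1 the iron centre must be in the +3 oxidation state.
Fe sits in group 8, so the d-electron count is 8 − 3 = 5.
Coordination number: 4.
Iodide is a weak-field ligand.
A high-spin d⁵ ion has zero CFSE in either geometry, so four ligands adopt the sterically favoured tetrahedral geometry.

tetrahedral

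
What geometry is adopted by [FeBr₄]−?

Each bromide is −1; balancing the −1 overall charge requires Fe(III).
Fe sits in group 8, so the d-electron count is 8 − 3 = 5.
Coordination number: 4.
Bromide is a weak-field ligand.
A high-spin d⁵ ion has zero CFSE in either geometry, so four ligands adopt the sterically favoured tetrahedral geometry.

tetrahedral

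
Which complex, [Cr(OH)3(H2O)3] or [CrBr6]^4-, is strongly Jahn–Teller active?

[Cr(OH)3(H2O)3]: Summing ligand charges against the 0 overall charge gives an oxidation state of +3 for chromium. Group 6 minus oxidation state 3 gives a d³ configuration. The d³ configuration leaves the e_g set evenly filled (or empty) — no strong Jahn–Teller driving force.
[CrBr6]^4-: Ligand charges: each bromide is −1. With an overall charge of −4 the chromium centre must be in the +2 oxidation state. Chromium is a group-6 element; Cr(II) is therefore d⁴. Bromide is a weak-field ligand for a first-row metal, so the complex is high-spin. The t₂g³e_g¹ (high-spin) configuration has an unevenly filled e_g set; the Jahn–Teller theorem predicts a tetragonal distortion (typically axial elongation) to lift the degeneracy.

[CrBr6]^4-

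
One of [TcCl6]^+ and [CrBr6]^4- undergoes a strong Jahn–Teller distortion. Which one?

[TcCl6]^+: Each chloride is −1; balancing the +1 overall charge requires Tc(VII). Tc sits in group 7, so the d-electron count is 7 − 7 = 0. The d⁰ configuration leaves the e_g set evenly filled (or empty) — no strong Jahn–Teller driving force.
[CrBr6]^4-: Summing ligand charges against the −4 overall charge gives an oxidation state of +2 for chromium. Chromium is a group-6 element; Cr(II) is therefore d⁴. Bromide is a weak-field ligand for a first-row metal, so the complex is high-spin. The t₂g³e_g¹ (high-spin) configuration has an unevenly filled e_g set; the Jahn–Teller theorem predicts a tetragonal distortion (typically axial elongation) to lift the degeneracy.

[CrBr6]^4-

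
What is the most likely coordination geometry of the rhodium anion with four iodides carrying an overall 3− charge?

square planar

Summing ligand charges against the −3 overall charge gives an oxidation state of +1 for rhodium.
Rhodium is a group-9 element; Rh(I) is therefore d⁸.
With 4 monodentate ligands the coordination number is 4.
A 4d d⁸ ion has a large crystal-field splitting; square planar leaves the high-energy d_{x²−y²} orbital empty and maximises CFSE.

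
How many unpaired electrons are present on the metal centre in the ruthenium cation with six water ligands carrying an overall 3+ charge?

Ligand charges: water is neutral. With an overall charge of +3 the ruthenium centre must be in the +3 oxidation state.
Ruthenium is a group-8 element; Ru(III) is therefore d⁵.
The spin state decides the count: a 4d ion has a large Δₒ and is invariably low-spin.
An octahedral low-spin d⁵ ion is t₂g⁵e_g⁰, giving 1 unpaired electron.

1 unpaired electron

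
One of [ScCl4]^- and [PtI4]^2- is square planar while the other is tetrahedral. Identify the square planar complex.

For [ScCl4]^-: Summing ligand charges against the −1 overall charge gives an oxidation state of +3 for scandium. Scandium is a group-3 element; Sc(III) is therefore d⁰. A d⁰ ion has no crystal-field stabilisation preference between square planar and tetrahedral, so four ligands adopt the sterically favoured tetrahedral geometry. → tetrahedral.
For [PtI4]^2-: Summing ligand charges against the −2 overall charge gives an oxidation state of +2 for platinum. Platinum is a group-10 element; Pt(II) is therefore d⁸. A 5d d⁸ ion has a large crystal-field splitting; square planar leaves the high-energy d_{x²−y²} orbital empty and maximises CFSE. → square planar.

[PtI4]^2-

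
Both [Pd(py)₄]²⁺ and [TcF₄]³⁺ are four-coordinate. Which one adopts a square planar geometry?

[Pd(py)₄]²⁺

For [Pd(py)₄]²⁺: Ligand charges: pyridine is neutral. With an overall charge of +2 the palladium centre must be in the +2 oxidation state. Group 10 minus oxidation state 2 gives a d⁸ configuration. A 4d d⁸ ion has a large crystal-field splitting; square planar leaves the high-energy d_{x²−y²} orbital empty and maximises CFSE. → square planar.
For [TcF₄]³⁺: Summing ligand charges against the +3 overall charge gives an oxidation state of +7 for technetium. Technetium is a group-7 element; Tc(VII) is therefore d⁰. A d⁰ ion has no crystal-field stabilisation preference between square planar and tetrahedral, so four ligands adopt the sterically favoured tetrahedral geometry. → tetrahedral.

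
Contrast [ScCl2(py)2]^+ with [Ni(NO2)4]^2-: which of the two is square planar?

For [ScCl2(py)2]^+: Ligand charges: each chloride is −1; pyridine is neutral. With an overall charge of +1 the scandium centre must be in the +3 oxidation state. Scandium is a group-3 element; Sc(III) is therefore d⁰. A d⁰ ion has no crystal-field stabilisation preference between square planar and tetrahedral, so four ligands adopt the sterically favoured tetrahedral geometry. → tetrahedral.
For [Ni(NO2)4]^2-: Each nitro (N-bound nitrite) is −1; balancing the −2 overall charge requires Ni(II). Group 10 minus oxidation state 2 gives a d⁸ configuration. Nitro (N-bound nitrite) is a strong-field ligand (high in the spectrochemical series). A 3d d⁸ ion with strong-field ligands gains enough CFSE to favour square planar over tetrahedral. → square planar.

[Ni(NO2)4]^2-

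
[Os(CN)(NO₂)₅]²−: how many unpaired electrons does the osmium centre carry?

Each cyanide is −1; each nitro (N-bound nitrite) is −1; balancing the −2 overall charge requires Os(IV).
Osmium is a group-8 element; Os(IV) is therefore d⁴.
The spin state decides the count: a 5d ion has a large Δₒ and is invariably low-spin.
An octahedral low-spin d⁴ ion is t₂g⁴e_g⁰, giving 2 unpaired electrons.

2 unpaired electrons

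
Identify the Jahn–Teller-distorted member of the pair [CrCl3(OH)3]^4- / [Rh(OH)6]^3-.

[CrCl3(OH)3]^4-: Summing ligand charges against the −4 overall charge gives an oxidation state of +2 for chromium. Chromium is a group-6 element; Cr(II) is therefore d⁴. Chloride and hydroxide are weak-field ligands for a first-row metal, so the complex is high-spin. The t₂g³e_g¹ (high-spin) configuration has an unevenly filled e_g set; the Jahn–Teller theorem predicts a tetragonal distortion (typically axial elongation) to lift the degeneracy.
[Rh(OH)6]^3-: Ligand charges: each hydroxide is −1. With an overall charge of −3 the rhodium centre must be in the +3 oxidation state. Rh sits in group 9, so the d-electron count is 9 − 3 = 6. A 4d ion has a large Δₒ and is invariably low-spin. The d⁶ configuration leaves the e_g set evenly filled (or empty) — no strong Jahn–Teller driving force.

[CrCl3(OH)3]^4-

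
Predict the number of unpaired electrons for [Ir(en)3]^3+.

Ethylenediamine is neutral; balancing the +3 overall charge requires Ir(III).
Group 9 minus oxidation state 3 gives a d⁶ configuration.
Counting donor atoms: 3×ethylenediamine (bidentate) → 6 donors. Coordination number = 6.
The spin state decides the count: a 5d ion has a large Δₒ and is invariably low-spin.
An octahedral low-spin d⁶ ion is t₂g⁶e_g⁰, giving 0 unpaired electrons.

0 unpaired electrons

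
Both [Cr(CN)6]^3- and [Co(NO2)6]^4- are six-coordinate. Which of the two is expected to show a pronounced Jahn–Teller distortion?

[Co(NO2)6]^4-

[Cr(CN)6]^3-: Summing ligand charges against the −3 overall charge gives an oxidation state of +3 for chromium. Group 6 minus oxidation state 3 gives a d³ configuration. The d³ configuration leaves the e_g set evenly filled (or empty) — no strong Jahn–Teller driving force.
[Co(NO2)6]^4-: Summing ligand charges against the −4 overall charge gives an oxidation state of +2 for cobalt. Cobalt is a group-9 element; Co(II) is therefore d⁷. Nitro (N-bound nitrite) is a strong-field ligand (high in the spectrochemical series) for a first-row metal, so the complex is low-spin. The t₂g⁶e_g¹ (low-spin) configuration has an unevenly filled e_g set; the Jahn–Teller theorem predicts a tetragonal distortion (typically axial elongation) to lift the degeneracy.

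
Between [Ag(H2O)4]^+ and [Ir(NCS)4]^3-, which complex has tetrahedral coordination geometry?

For [Ag(H2O)4]^+: Ligand charges: water is neutral. With an overall charge of +1 the silver centre must be in the +1 oxidation state. Group 11 minus oxidation state 1 gives a d¹⁰ configuration. A d¹⁰ ion has no crystal-field stabilisation preference between square planar and tetrahedral, so four ligands adopt the sterically favoured tetrahedral geometry. → tetrahedral.
For [Ir(NCS)4]^3-: Ligand charges: each isothiocyanate is −1. With an overall charge of −3 the iridium centre must be in the +1 oxidation state. Ir sits in group 9, so the d-electron count is 9 − 1 = 8. A 5d d⁸ ion has a large crystal-field splitting; square planar leaves the high-energy d_{x²−y²} orbital empty and maximises CFSE. → square planar.

[Ag(H2O)4]^+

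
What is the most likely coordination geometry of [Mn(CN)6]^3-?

octahedral

Ligand charges: each cyanide is −1. With an overall charge of −3 the manganese centre must be in the +3 oxidation state.
Group 7 minus oxidation state 3 gives a d⁴ configuration.
Coordination number: 6.
Six donors around a single metal centre give an octahedral coordination sphere.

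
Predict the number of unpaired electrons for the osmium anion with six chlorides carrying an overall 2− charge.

Ligand charges: each chloride is −1. With an overall charge of −2 the osmium centre must be in the +4 oxidation state.
Osmium is a group-8 element; Os(IV) is therefore d⁴.
The spin state decides the count: a 5d ion has a large Δₒ and is invariably low-spin.
An octahedral low-spin d⁴ ion is t₂g⁴e_g⁰, giving 2 unpaired electrons.

2 unpaired electrons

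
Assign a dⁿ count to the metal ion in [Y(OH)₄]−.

d0

Summing ligand charges against the −1 overall charge gives an oxidation state of +3 for yttrium.
Group 3 minus oxidation state 3 gives a d⁰ configuration.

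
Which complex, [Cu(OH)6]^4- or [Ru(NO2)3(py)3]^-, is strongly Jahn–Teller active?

[Cu(OH)6]^4-

[Cu(OH)6]^4-: Each hydroxide is −1; balancing the −4 overall charge requires Cu(II). Copper is a group-11 element; Cu(II) is therefore d⁹. The t₂g⁶e_g³ configuration has an unevenly filled e_g set; the Jahn–Teller theorem predicts a tetragonal distortion (typically axial elongation) to lift the degeneracy.
[Ru(NO2)3(py)3]^-: Each nitro (N-bound nitrite) is −1; pyridine is neutral; balancing the −1 overall charge requires Ru(II). Group 8 minus oxidation state 2 gives a d⁶ configuration. A 4d ion has a large Δₒ and is invariably low-spin. The d⁶ configuration leaves the e_g set evenly filled (or empty) — no strong Jahn–Teller driving force.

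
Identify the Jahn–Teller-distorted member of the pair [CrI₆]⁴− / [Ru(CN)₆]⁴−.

[CrI₆]⁴−: Each iodide is −1; balancing the −4 overall charge requires Cr(II). Chromium is a group-6 element; Cr(II) is therefore d⁴. Iodide is a weak-field ligand for a first-row metal, so the complex is high-spin. The t₂g³e_g¹ (high-spin) configuration has an unevenly filled e_g set; the Jahn–Teller theorem predicts a tetragonal distortion (typically axial elongation) to lift the degeneracy.
[Ru(CN)₆]⁴−: Ligand charges: each cyanide is −1. With an overall charge of −4 the ruthenium centre must be in the +2 oxidation state. Group 8 minus oxidation state 2 gives a d⁶ configuration. A 4d ion has a large Δₒ and is invariably low-spin. The d⁶ configuration leaves the e_g set evenly filled (or empty) — no strong Jahn–Teller driving force.

[CrI₆]⁴−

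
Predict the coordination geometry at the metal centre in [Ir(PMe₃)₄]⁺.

square planar

Trimethylphosphine is neutral; balancing the +1 overall charge requires Ir(I).
Ir sits in group 9, so the d-electron count is 9 − 1 = 8.
Coordination number: 4.
A 5d d⁸ ion has a large crystal-field splitting; square planar leaves the high-energy d_{x²−y²} orbital empty and maximises CFSE.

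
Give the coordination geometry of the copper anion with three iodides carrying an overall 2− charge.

trigonal planar

Summing ligand charges against the −2 overall charge gives an oxidation state of +1 for copper.
Cu sits in group 11, so the d-electron count is 11 − 1 = 10.
With 3 monodentate ligands the coordination number is 3.
Three ligands around a d¹⁰ centre minimise repulsion in a trigonal-planar arrangement.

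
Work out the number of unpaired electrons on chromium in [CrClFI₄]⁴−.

4

Summing ligand charges against the −4 overall charge gives an oxidation state of +2 for chromium.
Cr sits in group 6, so the d-electron count is 6 − 2 = 4.
The spin state decides the count: Chloride, fluoride, and iodide are weak-field ligands for a first-row metal, so the complex is high-spin.
An octahedral high-spin d⁴ ion is t₂g³e_g¹, giving 4 unpaired electrons.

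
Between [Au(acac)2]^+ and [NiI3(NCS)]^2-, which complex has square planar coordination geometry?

For [Au(acac)2]^+: Ligand charges: each acetylacetonate is −1. With an overall charge of +1 the gold centre must be in the +3 oxidation state. Au sits in group 11, so the d-electron count is 11 − 3 = 8. A 5d d⁸ ion has a large crystal-field splitting; square planar leaves the high-energy d_{x²−y²} orbital empty and maximises CFSE. → square planar.
For [NiI3(NCS)]^2-: Ligand charges: each iodide is −1; each isothiocyanate is −1. With an overall charge of −2 the nickel centre must be in the +2 oxidation state. Nickel is a group-10 element; Ni(II) is therefore d⁸. Iodide and isothiocyanate are weak-field ligands. With weak-field ligands the CFSE gain from square planar is small, so a 3d d⁸ ion takes the sterically preferred tetrahedral geometry. → tetrahedral.

[Au(acac)2]^+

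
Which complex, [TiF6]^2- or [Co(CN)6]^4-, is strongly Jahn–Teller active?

[TiF6]^2-: Ligand charges: each fluoride is −1. With an overall charge of −2 the titanium centre must be in the +4 oxidation state. Group 4 minus oxidation state 4 gives a d⁰ configuration. The d⁰ configuration leaves the e_g set evenly filled (or empty) — no strong Jahn–Teller driving force.
[Co(CN)6]^4-: Each cyanide is −1; balancing the −4 overall charge requires Co(II). Co sits in group 9, so the d-electron count is 9 − 2 = 7. Cyanide is a strong-field ligand (high in the spectrochemical series) for a first-row metal, so the complex is low-spin. The t₂g⁶e_g¹ (low-spin) configuration has an unevenly filled e_g set; the Jahn–Teller theorem predicts a tetragonal distortion (typically axial elongation) to lift the degeneracy.

[Co(CN)6]^4-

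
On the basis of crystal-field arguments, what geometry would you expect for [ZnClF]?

Summing ligand charges against the 0 overall charge gives an oxidation state of +2 for zinc.
Zinc is a group-12 element; Zn(II) is therefore d¹⁰.
Coordination number: 2.
A d¹⁰ ion with only two ligands adopts a linear arrangement (sp hybridisation; no CFSE preference).

linear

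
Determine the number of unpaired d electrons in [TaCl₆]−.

0

Ligand charges: each chloride is −1. With an overall charge of −1 the tantalum centre must be in the +5 oxidation state.
Tantalum is a group-5 element; Ta(V) is therefore d⁰.
In an octahedral field the d⁰ configuration is t₂g⁰e_g⁰, giving 0 unpaired electrons.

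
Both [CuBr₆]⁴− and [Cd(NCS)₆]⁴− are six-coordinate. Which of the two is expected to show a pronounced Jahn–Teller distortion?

[CuBr₆]⁴−: Ligand charges: each bromide is −1. With an overall charge of −4 the copper centre must be in the +2 oxidation state. Copper is a group-11 element; Cu(II) is therefore d⁹. The t₂g⁶e_g³ configuration has an unevenly filled e_g set; the Jahn–Teller theorem predicts a tetragonal distortion (typically axial elongation) to lift the degeneracy.
[Cd(NCS)₆]⁴−: Ligand charges: each isothiocyanate is −1. With an overall charge of −4 the cadmium centre must be in the +2 oxidation state. Cadmium is a group-12 element; Cd(II) is therefore d¹⁰. The d¹⁰ configuration leaves the e_g set evenly filled (or empty) — no strong Jahn–Teller driving force.

[CuBr₆]⁴−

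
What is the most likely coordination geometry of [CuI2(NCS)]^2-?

trigonal planar

Summing ligand charges against the −2 overall charge gives an oxidation state of +1 for copper.
Group 11 minus oxidation state 1 gives a d¹⁰ configuration.
With 3 monodentate ligands the coordination number is 3.
Three ligands around a d¹⁰ centre minimise repulsion in a trigonal-planar arrangement.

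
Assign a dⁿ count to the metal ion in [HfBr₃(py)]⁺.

d⁰

Summing ligand charges against the +1 overall charge gives an oxidation state of +4 for hafnium.
Hf sits in group 4, so the d-electron count is 4 − 4 = 0.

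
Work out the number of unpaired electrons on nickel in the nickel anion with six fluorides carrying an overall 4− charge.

2

Each fluoride is −1; balancing the −4 overall charge requires Ni(II).
Group 10 minus oxidation state 2 gives a d⁸ configuration.
In an octahedral field the d⁸ configuration is t₂g⁶e_g² (only one arrangement possible), giving 2 unpaired electrons.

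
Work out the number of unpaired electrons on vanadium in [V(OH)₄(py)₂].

1

Ligand charges: each hydroxide is −1; pyridine is neutral. With an overall charge of 0 the vanadium centre must be in the +4 oxidation state.
Group 5 minus oxidation state 4 gives a d¹ configuration.
In an octahedral field the d¹ configuration is t₂g¹e_g⁰ (only one arrangement possible), giving 1 unpaired electron.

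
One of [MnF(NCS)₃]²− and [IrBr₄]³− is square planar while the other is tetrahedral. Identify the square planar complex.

For [MnF(NCS)₃]²−: Ligand charges: each fluoride is −1; each isothiocyanate is −1. With an overall charge of −2 the manganese centre must be in the +2 oxidation state. Group 7 minus oxidation state 2 gives a d⁵ configuration. A high-spin d⁵ ion has zero CFSE in either geometry, so four ligands adopt the sterically favoured tetrahedral geometry. → tetrahedral.
For [IrBr₄]³−: Summing ligand charges against the −3 overall charge gives an oxidation state of +1 for iridium. Ir sits in group 9, so the d-electron count is 9 − 1 = 8. A 5d d⁸ ion has a large crystal-field splitting; square planar leaves the high-energy d_{x²−y²} orbital empty and maximises CFSE. → square planar.

[IrBr₄]³−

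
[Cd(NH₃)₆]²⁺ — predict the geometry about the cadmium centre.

octahedral

Ligand charges: ammonia is neutral. With an overall charge of +2 the cadmium centre must be in the +2 oxidation state.
Cadmium is a group-12 element; Cd(II) is therefore d¹⁰.
With 6 monodentate ligands the coordination number is 6.
Six donors around a single metal centre give an octahedral coordination sphere.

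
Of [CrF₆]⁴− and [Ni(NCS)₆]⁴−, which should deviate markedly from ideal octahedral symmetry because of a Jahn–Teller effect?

[CrF₆]⁴−: Summing ligand charges against the −4 overall charge gives an oxidation state of +2 for chromium. Chromium is a group-6 element; Cr(II) is therefore d⁴. Fluoride is a weak-field ligand for a first-row metal, so the complex is high-spin. The t₂g³e_g¹ (high-spin) configuration has an unevenly filled e_g set; the Jahn–Teller theorem predicts a tetragonal distortion (typically axial elongation) to lift the degeneracy.
[Ni(NCS)₆]⁴−: Summing ligand charges against the −4 overall charge gives an oxidation state of +2 for nickel. Ni sits in group 10, so the d-electron count is 10 − 2 = 8. The d⁸ configuration leaves the e_g set evenly filled (or empty) — no strong Jahn–Teller driving force.

[CrF₆]⁴−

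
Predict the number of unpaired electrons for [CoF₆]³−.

Each fluoride is −1; balancing the −3 overall charge requires Co(III).
Co sits in group 9, so the d-electron count is 9 − 3 = 6.
The spin state decides the count: fluoride is the one ligand weak enough to leave Co(III) high-spin — [CoF₆]³⁻ is the classic exception.
An octahedral high-spin d⁶ ion is t₂g⁴e_g², giving 4 unpaired electrons.

4 unpaired electrons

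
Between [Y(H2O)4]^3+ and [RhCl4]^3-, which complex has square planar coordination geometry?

[RhCl4]^3-

For [Y(H2O)4]^3+: Summing ligand charges against the +3 overall charge gives an oxidation state of +3 for yttrium. Group 3 minus oxidation state 3 gives a d⁰ configuration. A d⁰ ion has no crystal-field stabilisation preference between square planar and tetrahedral, so four ligands adopt the sterically favoured tetrahedral geometry. → tetrahedral.
For [RhCl4]^3-: Summing ligand charges against the −3 overall charge gives an oxidation state of +1 for rhodium. Rhodium is a group-9 element; Rh(I) is therefore d⁸. A 4d d⁸ ion has a large crystal-field splitting; square planar leaves the high-energy d_{x²−y²} orbital empty and maximises CFSE. → square planar.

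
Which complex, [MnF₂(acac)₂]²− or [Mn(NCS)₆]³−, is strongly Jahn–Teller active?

[MnF₂(acac)₂]²−: Ligand charges: each fluoride is −1; each acetylacetonate is −1. With an overall charge of −2 the manganese centre must be in the +2 oxidation state. Manganese is a group-7 element; Mn(II) is therefore d⁵. Acetylacetonate and fluoride are weak-field ligands for a first-row metal, so the complex is high-spin. The d⁵ configuration leaves the e_g set evenly filled (or empty) — no strong Jahn–Teller driving force.
[Mn(NCS)₆]³−: Summing ligand charges against the −3 overall charge gives an oxidation state of +3 for manganese. Manganese is a group-7 element; Mn(III) is therefore d⁴. Isothiocyanate is a weak-field ligand for a first-row metal, so the complex is high-spin. The t₂g³e_g¹ (high-spin) configuration has an unevenly filled e_g set; the Jahn–Teller theorem predicts a tetragonal distortion (typically axial elongation) to lift the degeneracy.

[Mn(NCS)₆]³−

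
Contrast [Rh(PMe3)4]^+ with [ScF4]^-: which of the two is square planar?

For [Rh(PMe3)4]^+: Summing ligand charges against the +1 overall charge gives an oxidation state of +1 for rhodium. Rh sits in group 9, so the d-electron count is 9 − 1 = 8. A 4d d⁸ ion has a large crystal-field splitting; square planar leaves the high-energy d_{x²−y²} orbital empty and maximises CFSE. → square planar.
For [ScF4]^-: Summing ligand charges against the −1 overall charge gives an oxidation state of +3 for scandium. Group 3 minus oxidation state 3 gives a d⁰ configuration. A d⁰ ion has no crystal-field stabilisation preference between square planar and tetrahedral, so four ligands adopt the sterically favoured tetrahedral geometry. → tetrahedral.

[Rh(PMe3)4]^+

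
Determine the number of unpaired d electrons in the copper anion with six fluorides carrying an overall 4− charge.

1

Each fluoride is −1; balancing the −4 overall charge requires Cu(II).
Copper is a group-11 element; Cu(II) is therefore d⁹.
In an octahedral field the d⁹ configuration is t₂g⁶e_g³ (only one arrangement possible), giving 1 unpaired electron.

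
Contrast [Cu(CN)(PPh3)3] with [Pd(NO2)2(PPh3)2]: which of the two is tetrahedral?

[Cu(CN)(PPh3)3]

For [Cu(CN)(PPh3)3]: Ligand charges: each cyanide is −1; triphenylphosphine is neutral. With an overall charge of 0 the copper centre must be in the +1 oxidation state. Cu sits in group 11, so the d-electron count is 11 − 1 = 10. A d¹⁰ ion has no crystal-field stabilisation preference between square planar and tetrahedral, so four ligands adopt the sterically favoured tetrahedral geometry. → tetrahedral.
For [Pd(NO2)2(PPh3)2]: Each nitro (N-bound nitrite) is −1; triphenylphosphine is neutral; balancing the 0 overall charge requires Pd(II). Palladium is a group-10 element; Pd(II) is therefore d⁸. A 4d d⁸ ion has a large crystal-field splitting; square planar leaves the high-energy d_{x²−y²} orbital empty and maximises CFSE. → square planar.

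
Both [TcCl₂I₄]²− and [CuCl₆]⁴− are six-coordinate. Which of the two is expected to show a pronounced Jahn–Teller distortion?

[CuCl₆]⁴−

[TcCl₂I₄]²−: Each chloride is −1; each iodide is −1; balancing the −2 overall charge requires Tc(IV). Tc sits in group 7, so the d-electron count is 7 − 4 = 3. The d³ configuration leaves the e_g set evenly filled (or empty) — no strong Jahn–Teller driving force.
[CuCl₆]⁴−: Summing ligand charges against the −4 overall charge gives an oxidation state of +2 for copper. Group 11 minus oxidation state 2 gives a d⁹ configuration. The t₂g⁶e_g³ configuration has an unevenly filled e_g set; the Jahn–Teller theorem predicts a tetragonal distortion (typically axial elongation) to lift the degeneracy.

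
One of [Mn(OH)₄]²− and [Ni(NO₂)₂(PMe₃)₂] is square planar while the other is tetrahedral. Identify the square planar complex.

[Ni(NO₂)₂(PMe₃)₂]

For [Mn(OH)₄]²−: Each hydroxide is −1; balancing the −2 overall charge requires Mn(II). Group 7 minus oxidation state 2 gives a d⁵ configuration. A high-spin d⁵ ion has zero CFSE in either geometry, so four ligands adopt the sterically favoured tetrahedral geometry. → tetrahedral.
For [Ni(NO₂)₂(PMe₃)₂]: Each nitro (N-bound nitrite) is −1; trimethylphosphine is neutral; balancing the 0 overall charge requires Ni(II). Group 10 minus oxidation state 2 gives a d⁸ configuration. Nitro (N-bound nitrite) and trimethylphosphine are strong-field ligands (high in the spectrochemical series). A 3d d⁸ ion with strong-field ligands gains enough CFSE to favour square planar over tetrahedral. → square planar.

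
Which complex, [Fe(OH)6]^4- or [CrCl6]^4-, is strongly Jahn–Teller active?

[CrCl6]^4-

[Fe(OH)6]^4-: Ligand charges: each hydroxide is −1. With an overall charge of −4 the iron centre must be in the +2 oxidation state. Group 8 minus oxidation state 2 gives a d⁶ configuration. Hydroxide is a weak-field ligand for a first-row metal, so the complex is high-spin. The d⁶ configuration leaves the e_g set evenly filled (or empty) — no strong Jahn–Teller driving force.
[CrCl6]^4-: Ligand charges: each chloride is −1. With an overall charge of −4 the chromium centre must be in the +2 oxidation state. Group 6 minus oxidation state 2 gives a d⁴ configuration. Chloride is a weak-field ligand for a first-row metal, so the complex is high-spin. The t₂g³e_g¹ (high-spin) configuration has an unevenly filled e_g set; the Jahn–Teller theorem predicts a tetragonal distortion (typically axial elongation) to lift the degeneracy.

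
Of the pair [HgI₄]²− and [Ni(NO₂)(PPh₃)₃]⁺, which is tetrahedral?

For [HgI₄]²−: Ligand charges: each iodide is −1. With an overall charge of −2 the mercury centre must be in the +2 oxidation state. Mercury is a group-12 element; Hg(II) is therefore d¹⁰. A d¹⁰ ion has no crystal-field stabilisation preference between square planar and tetrahedral, so four ligands adopt the sterically favoured tetrahedral geometry. → tetrahedral.
For [Ni(NO₂)(PPh₃)₃]⁺: Each nitro (N-bound nitrite) is −1; triphenylphosphine is neutral; balancing the +1 overall charge requires Ni(II). Ni sits in group 10, so the d-electron count is 10 − 2 = 8. Nitro (N-bound nitrite) and triphenylphosphine are strong-field ligands (high in the spectrochemical series). A 3d d⁸ ion with strong-field ligands gains enough CFSE to favour square planar over tetrahedral. → square planar.

[HgI₄]²−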